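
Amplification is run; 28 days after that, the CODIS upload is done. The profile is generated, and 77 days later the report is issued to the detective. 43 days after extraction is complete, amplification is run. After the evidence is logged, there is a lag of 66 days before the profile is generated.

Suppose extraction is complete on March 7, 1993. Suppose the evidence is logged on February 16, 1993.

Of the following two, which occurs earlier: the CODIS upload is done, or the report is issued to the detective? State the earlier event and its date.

The CODIS upload is done — May 17, 1993

Extraction is complete: Mar 7, 1993.
Amplification is run: Mar 7, 1993 + 43 days = Apr 19, 1993.
The CODIS upload is done: Apr 19, 1993 + 28 days = May 17, 1993.
The evidence is logged: Feb 16, 1993.
The profile is generated: Feb 16, 1993 + 66 days = Apr 23, 1993.
The report is issued to the detective: Apr 23, 1993 + 77 days = Jul 9, 1993.
Comparing: the CODIS upload is done on May 17, 1993 vs the report is issued to the detective on Jul 9, 1993. Earlier: the CODIS upload is done.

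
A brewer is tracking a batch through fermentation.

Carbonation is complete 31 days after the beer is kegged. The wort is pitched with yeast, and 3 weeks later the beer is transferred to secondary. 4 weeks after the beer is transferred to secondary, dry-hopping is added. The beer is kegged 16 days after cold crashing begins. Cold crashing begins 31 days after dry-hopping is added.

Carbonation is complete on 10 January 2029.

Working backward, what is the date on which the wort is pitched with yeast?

5 September 2028

Carbonation is complete: Jan 10, 2029.
The beer is kegged: Jan 10, 2029 − 31 days = Dec 10, 2028.
Cold crashing begins: Dec 10, 2028 − 16 days = Nov 24, 2028.
Dry-hopping is added: Nov 24, 2028 − 31 days = Oct 24, 2028.
The beer is transferred to secondary: Oct 24, 2028 − 4 weeks = Sep 26, 2028.
The wort is pitched with yeast: Sep 26, 2028 − 3 weeks = Sep 5, 2028.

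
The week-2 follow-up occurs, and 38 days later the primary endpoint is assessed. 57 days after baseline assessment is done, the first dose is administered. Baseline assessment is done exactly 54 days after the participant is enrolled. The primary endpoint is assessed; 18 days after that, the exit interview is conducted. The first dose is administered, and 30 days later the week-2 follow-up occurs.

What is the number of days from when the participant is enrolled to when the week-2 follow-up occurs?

Causal path: the participant is enrolled → baseline assessment is done → the first dose is administered → the week-2 follow-up occurs.
Total delay along the path: 54 + 57 + 30 = 141 days.

141 days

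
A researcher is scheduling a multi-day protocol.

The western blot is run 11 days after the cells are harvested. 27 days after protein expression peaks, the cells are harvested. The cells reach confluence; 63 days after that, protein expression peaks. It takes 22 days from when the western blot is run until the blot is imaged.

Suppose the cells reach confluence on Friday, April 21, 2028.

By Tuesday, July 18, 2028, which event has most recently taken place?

The cells reach confluence: Apr 21, 2028.
Protein expression peaks: Apr 21, 2028 + 63 days = Jun 23, 2028.
The cells are harvested: Jun 23, 2028 + 27 days = Jul 20, 2028.
The western blot is run: Jul 20, 2028 + 11 days = Jul 31, 2028.
The blot is imaged: Jul 31, 2028 + 22 days = Aug 22, 2028.
Jul 18, 2028 falls between when protein expression peaks (Jun 23, 2028) and when the cells are harvested (Jul 20, 2028).

Protein expression peaks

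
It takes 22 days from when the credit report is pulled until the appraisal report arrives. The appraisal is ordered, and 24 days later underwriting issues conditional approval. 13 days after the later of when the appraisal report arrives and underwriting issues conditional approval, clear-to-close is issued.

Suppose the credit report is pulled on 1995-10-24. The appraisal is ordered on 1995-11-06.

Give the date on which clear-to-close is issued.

1995-12-13

The credit report is pulled: Oct 24, 1995.
The appraisal report arrives: Oct 24, 1995 + 22 days = Nov 15, 1995.
The appraisal is ordered: Nov 6, 1995.
Underwriting issues conditional approval: Nov 6, 1995 + 24 days = Nov 30, 1995.
Both prerequisites met — the appraisal report arrives (Nov 15, 1995), underwriting issues conditional approval (Nov 30, 1995); the later is Nov 30, 1995.
Clear-to-close is issued: Nov 30, 1995 + 13 days = Dec 13, 1995.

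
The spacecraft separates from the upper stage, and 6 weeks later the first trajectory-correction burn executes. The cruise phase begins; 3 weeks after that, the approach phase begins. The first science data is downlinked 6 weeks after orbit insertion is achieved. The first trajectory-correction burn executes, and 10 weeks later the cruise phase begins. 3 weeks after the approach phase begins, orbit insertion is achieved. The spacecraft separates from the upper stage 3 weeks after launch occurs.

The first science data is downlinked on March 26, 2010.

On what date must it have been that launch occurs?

August 21, 2009

The first science data is downlinked: Mar 26, 2010.
Orbit insertion is achieved: Mar 26, 2010 − 6 weeks = Feb 12, 2010.
The approach phase begins: Feb 12, 2010 − 3 weeks = Jan 22, 2010.
The cruise phase begins: Jan 22, 2010 − 3 weeks = Jan 1, 2010.
The first trajectory-correction burn executes: Jan 1, 2010 − 10 weeks = Oct 23, 2009.
The spacecraft separates from the upper stage: Oct 23, 2009 − 6 weeks = Sep 11, 2009.
Launch occurs: Sep 11, 2009 − 3 weeks = Aug 21, 2009.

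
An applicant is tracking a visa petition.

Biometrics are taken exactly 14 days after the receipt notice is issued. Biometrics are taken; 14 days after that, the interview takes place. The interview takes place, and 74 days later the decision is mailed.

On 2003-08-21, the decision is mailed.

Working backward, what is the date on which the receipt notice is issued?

2003-05-11

The decision is mailed: Aug 21, 2003.
The interview takes place: Aug 21, 2003 − 74 days = Jun 8, 2003.
Biometrics are taken: Jun 8, 2003 − 14 days = May 25, 2003.
The receipt notice is issued: May 25, 2003 − 14 days = May 11, 2003.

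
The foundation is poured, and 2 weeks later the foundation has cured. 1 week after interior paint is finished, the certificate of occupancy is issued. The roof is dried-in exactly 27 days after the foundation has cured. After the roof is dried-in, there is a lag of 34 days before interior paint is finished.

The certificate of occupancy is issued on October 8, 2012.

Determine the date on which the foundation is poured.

The certificate of occupancy is issued: Oct 8, 2012.
Interior paint is finished: Oct 8, 2012 − 1 week = Oct 1, 2012.
The roof is dried-in: Oct 1, 2012 − 34 days = Aug 28, 2012.
The foundation has cured: Aug 28, 2012 − 27 days = Aug 1, 2012.
The foundation is poured: Aug 1, 2012 − 2 weeks = Jul 18, 2012.

July 18, 2012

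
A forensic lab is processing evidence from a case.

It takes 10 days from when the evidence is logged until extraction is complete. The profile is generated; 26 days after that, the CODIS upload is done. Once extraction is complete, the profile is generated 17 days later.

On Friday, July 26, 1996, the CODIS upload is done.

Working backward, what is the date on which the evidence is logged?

The CODIS upload is done: Jul 26, 1996.
The profile is generated: Jul 26, 1996 − 26 days = Jun 30, 1996.
Extraction is complete: Jun 30, 1996 − 17 days = Jun 13, 1996.
The evidence is logged: Jun 13, 1996 − 10 days = Jun 3, 1996.

Monday, June 3, 1996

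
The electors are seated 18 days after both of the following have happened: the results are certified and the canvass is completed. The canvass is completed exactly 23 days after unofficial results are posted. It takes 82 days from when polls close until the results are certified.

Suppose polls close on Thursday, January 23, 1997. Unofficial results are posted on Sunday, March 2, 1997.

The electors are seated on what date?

Saturday, May 3, 1997

Polls close: Jan 23, 1997.
The results are certified: Jan 23, 1997 + 82 days = Apr 15, 1997.
Unofficial results are posted: Mar 2, 1997.
The canvass is completed: Mar 2, 1997 + 23 days = Mar 25, 1997.
Both prerequisites met — the results are certified (Apr 15, 1997), the canvass is completed (Mar 25, 1997); the later is Apr 15, 1997.
The electors are seated: Apr 15, 1997 + 18 days = May 3, 1997.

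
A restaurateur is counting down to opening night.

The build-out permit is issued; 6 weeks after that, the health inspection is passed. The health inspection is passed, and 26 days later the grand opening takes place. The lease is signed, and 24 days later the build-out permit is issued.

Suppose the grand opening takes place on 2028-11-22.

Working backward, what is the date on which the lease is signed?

2028-08-22

The grand opening takes place: Nov 22, 2028.
The health inspection is passed: Nov 22, 2028 − 26 days = Oct 27, 2028.
The build-out permit is issued: Oct 27, 2028 − 6 weeks = Sep 15, 2028.
The lease is signed: Sep 15, 2028 − 24 days = Aug 22, 2028.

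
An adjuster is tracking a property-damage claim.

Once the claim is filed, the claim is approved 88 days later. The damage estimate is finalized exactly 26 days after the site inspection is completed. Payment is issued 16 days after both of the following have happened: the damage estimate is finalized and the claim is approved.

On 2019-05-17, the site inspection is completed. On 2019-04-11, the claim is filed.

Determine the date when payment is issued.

The site inspection is completed: May 17, 2019.
The damage estimate is finalized: May 17, 2019 + 26 days = Jun 12, 2019.
The claim is filed: Apr 11, 2019.
The claim is approved: Apr 11, 2019 + 88 days = Jul 8, 2019.
Both prerequisites met — the damage estimate is finalized (Jun 12, 2019), the claim is approved (Jul 8, 2019); the later is Jul 8, 2019.
Payment is issued: Jul 8, 2019 + 16 days = Jul 24, 2019.

2019-07-24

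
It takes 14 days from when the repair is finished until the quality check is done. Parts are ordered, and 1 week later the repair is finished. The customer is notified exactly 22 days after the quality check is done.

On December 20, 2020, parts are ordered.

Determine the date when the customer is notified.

Parts are ordered: Dec 20, 2020.
The repair is finished: Dec 20, 2020 + 1 week = Dec 27, 2020.
The quality check is done: Dec 27, 2020 + 14 days = Jan 10, 2021.
The customer is notified: Jan 10, 2021 + 22 days = Feb 1, 2021.

February 1, 2021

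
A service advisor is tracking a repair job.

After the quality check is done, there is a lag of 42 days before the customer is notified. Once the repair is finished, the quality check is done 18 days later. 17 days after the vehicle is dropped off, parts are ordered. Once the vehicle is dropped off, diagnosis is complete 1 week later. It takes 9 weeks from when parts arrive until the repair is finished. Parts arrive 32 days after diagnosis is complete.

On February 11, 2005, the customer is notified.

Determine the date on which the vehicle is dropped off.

The customer is notified: Feb 11, 2005.
The quality check is done: Feb 11, 2005 − 42 days = Dec 31, 2004.
The repair is finished: Dec 31, 2004 − 18 days = Dec 13, 2004.
Parts arrive: Dec 13, 2004 − 9 weeks = Oct 11, 2004.
Diagnosis is complete: Oct 11, 2004 − 32 days = Sep 9, 2004.
The vehicle is dropped off: Sep 9, 2004 − 1 week = Sep 2, 2004.

September 2, 2004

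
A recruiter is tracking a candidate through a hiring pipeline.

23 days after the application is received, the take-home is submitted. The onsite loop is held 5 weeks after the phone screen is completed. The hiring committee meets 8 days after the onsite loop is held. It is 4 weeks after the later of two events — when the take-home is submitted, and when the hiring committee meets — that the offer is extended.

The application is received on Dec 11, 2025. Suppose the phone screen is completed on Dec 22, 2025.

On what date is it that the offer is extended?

The application is received: Dec 11, 2025.
The take-home is submitted: Dec 11, 2025 + 23 days = Jan 3, 2026.
The phone screen is completed: Dec 22, 2025.
The onsite loop is held: Dec 22, 2025 + 5 weeks = Jan 26, 2026.
The hiring committee meets: Jan 26, 2026 + 8 days = Feb 3, 2026.
Both prerequisites met — the take-home is submitted (Jan 3, 2026), the hiring committee meets (Feb 3, 2026); the later is Feb 3, 2026.
The offer is extended: Feb 3, 2026 + 4 weeks = Mar 3, 2026.

Mar 3, 2026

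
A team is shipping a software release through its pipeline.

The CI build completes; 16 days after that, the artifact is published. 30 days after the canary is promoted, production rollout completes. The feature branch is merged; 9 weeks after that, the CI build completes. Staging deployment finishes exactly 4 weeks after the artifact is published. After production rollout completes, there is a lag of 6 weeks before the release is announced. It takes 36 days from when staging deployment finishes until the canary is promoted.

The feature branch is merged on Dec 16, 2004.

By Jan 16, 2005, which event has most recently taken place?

The feature branch is merged: Dec 16, 2004.
The CI build completes: Dec 16, 2004 + 9 weeks = Feb 17, 2005.
The artifact is published: Feb 17, 2005 + 16 days = Mar 5, 2005.
Staging deployment finishes: Mar 5, 2005 + 4 weeks = Apr 2, 2005.
The canary is promoted: Apr 2, 2005 + 36 days = May 8, 2005.
Production rollout completes: May 8, 2005 + 30 days = Jun 7, 2005.
The release is announced: Jun 7, 2005 + 6 weeks = Jul 19, 2005.
Jan 16, 2005 falls between when the feature branch is merged (Dec 16, 2004) and when the CI build completes (Feb 17, 2005).

The feature branch is merged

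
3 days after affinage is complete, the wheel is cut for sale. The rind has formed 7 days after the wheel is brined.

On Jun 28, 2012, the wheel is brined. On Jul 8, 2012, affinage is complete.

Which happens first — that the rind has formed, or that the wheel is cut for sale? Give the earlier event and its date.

The rind has formed — Jul 5, 2012

The wheel is brined: Jun 28, 2012.
The rind has formed: Jun 28, 2012 + 7 days = Jul 5, 2012.
Affinage is complete: Jul 8, 2012.
The wheel is cut for sale: Jul 8, 2012 + 3 days = Jul 11, 2012.
Comparing: the rind has formed on Jul 5, 2012 vs the wheel is cut for sale on Jul 11, 2012. Earlier: the rind has formed.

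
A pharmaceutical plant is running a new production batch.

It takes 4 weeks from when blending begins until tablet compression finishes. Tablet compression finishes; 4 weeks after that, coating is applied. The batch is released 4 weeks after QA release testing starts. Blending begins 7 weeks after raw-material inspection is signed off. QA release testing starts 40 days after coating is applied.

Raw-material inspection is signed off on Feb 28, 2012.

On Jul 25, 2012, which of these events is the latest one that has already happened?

Raw-material inspection is signed off: Feb 28, 2012.
Blending begins: Feb 28, 2012 + 7 weeks = Apr 17, 2012.
Tablet compression finishes: Apr 17, 2012 + 4 weeks = May 15, 2012.
Coating is applied: May 15, 2012 + 4 weeks = Jun 12, 2012.
QA release testing starts: Jun 12, 2012 + 40 days = Jul 22, 2012.
The batch is released: Jul 22, 2012 + 4 weeks = Aug 19, 2012.
Jul 25, 2012 falls between when QA release testing starts (Jul 22, 2012) and when the batch is released (Aug 19, 2012).

QA release testing starts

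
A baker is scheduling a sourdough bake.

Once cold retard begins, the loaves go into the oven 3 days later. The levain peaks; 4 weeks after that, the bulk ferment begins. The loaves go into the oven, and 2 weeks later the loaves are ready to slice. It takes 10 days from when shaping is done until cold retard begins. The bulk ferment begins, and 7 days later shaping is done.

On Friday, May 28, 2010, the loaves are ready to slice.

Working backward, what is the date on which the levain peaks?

The loaves are ready to slice: May 28, 2010.
The loaves go into the oven: May 28, 2010 − 2 weeks = May 14, 2010.
Cold retard begins: May 14, 2010 − 3 days = May 11, 2010.
Shaping is done: May 11, 2010 − 10 days = May 1, 2010.
The bulk ferment begins: May 1, 2010 − 7 days = Apr 24, 2010.
The levain peaks: Apr 24, 2010 − 4 weeks = Mar 27, 2010.

Saturday, March 27, 2010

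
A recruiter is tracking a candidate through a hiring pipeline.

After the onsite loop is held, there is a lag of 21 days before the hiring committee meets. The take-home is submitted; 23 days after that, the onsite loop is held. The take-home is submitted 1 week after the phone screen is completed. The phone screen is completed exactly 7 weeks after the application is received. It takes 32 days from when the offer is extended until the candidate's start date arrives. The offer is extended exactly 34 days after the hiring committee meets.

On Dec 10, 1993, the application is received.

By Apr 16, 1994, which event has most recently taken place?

The application is received: Dec 10, 1993.
The phone screen is completed: Dec 10, 1993 + 7 weeks = Jan 28, 1994.
The take-home is submitted: Jan 28, 1994 + 1 week = Feb 4, 1994.
The onsite loop is held: Feb 4, 1994 + 23 days = Feb 27, 1994.
The hiring committee meets: Feb 27, 1994 + 21 days = Mar 20, 1994.
The offer is extended: Mar 20, 1994 + 34 days = Apr 23, 1994.
The candidate's start date arrives: Apr 23, 1994 + 32 days = May 25, 1994.
Apr 16, 1994 falls between when the hiring committee meets (Mar 20, 1994) and when the offer is extended (Apr 23, 1994).

The hiring committee meets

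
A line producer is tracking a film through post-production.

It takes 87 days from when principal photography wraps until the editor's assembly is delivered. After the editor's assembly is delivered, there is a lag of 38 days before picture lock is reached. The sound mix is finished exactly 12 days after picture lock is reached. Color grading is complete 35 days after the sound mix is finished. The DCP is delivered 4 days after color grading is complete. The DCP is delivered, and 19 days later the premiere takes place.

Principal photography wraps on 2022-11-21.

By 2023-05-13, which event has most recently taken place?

Principal photography wraps: Nov 21, 2022.
The editor's assembly is delivered: Nov 21, 2022 + 87 days = Feb 16, 2023.
Picture lock is reached: Feb 16, 2023 + 38 days = Mar 26, 2023.
The sound mix is finished: Mar 26, 2023 + 12 days = Apr 7, 2023.
Color grading is complete: Apr 7, 2023 + 35 days = May 12, 2023.
The DCP is delivered: May 12, 2023 + 4 days = May 16, 2023.
The premiere takes place: May 16, 2023 + 19 days = Jun 4, 2023.
May 13, 2023 falls between when color grading is complete (May 12, 2023) and when the DCP is delivered (May 16, 2023).

Color grading is complete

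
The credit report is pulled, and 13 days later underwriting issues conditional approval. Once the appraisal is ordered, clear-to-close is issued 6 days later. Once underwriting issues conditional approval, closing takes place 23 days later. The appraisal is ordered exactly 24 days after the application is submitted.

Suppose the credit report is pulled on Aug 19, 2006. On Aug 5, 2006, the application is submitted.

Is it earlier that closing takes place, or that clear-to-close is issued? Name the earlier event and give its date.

The credit report is pulled: Aug 19, 2006.
Underwriting issues conditional approval: Aug 19, 2006 + 13 days = Sep 1, 2006.
Closing takes place: Sep 1, 2006 + 23 days = Sep 24, 2006.
The application is submitted: Aug 5, 2006.
The appraisal is ordered: Aug 5, 2006 + 24 days = Aug 29, 2006.
Clear-to-close is issued: Aug 29, 2006 + 6 days = Sep 4, 2006.
Comparing: closing takes place on Sep 24, 2006 vs clear-to-close is issued on Sep 4, 2006. Earlier: clear-to-close is issued.

Clear-to-close is issued — Sep 4, 2006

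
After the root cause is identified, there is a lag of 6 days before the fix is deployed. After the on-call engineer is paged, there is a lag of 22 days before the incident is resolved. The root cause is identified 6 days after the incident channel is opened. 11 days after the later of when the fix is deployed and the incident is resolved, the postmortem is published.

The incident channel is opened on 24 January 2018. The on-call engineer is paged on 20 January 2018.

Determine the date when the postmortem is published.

22 February 2018

The incident channel is opened: Jan 24, 2018.
The root cause is identified: Jan 24, 2018 + 6 days = Jan 30, 2018.
The fix is deployed: Jan 30, 2018 + 6 days = Feb 5, 2018.
The on-call engineer is paged: Jan 20, 2018.
The incident is resolved: Jan 20, 2018 + 22 days = Feb 11, 2018.
Both prerequisites met — the fix is deployed (Feb 5, 2018), the incident is resolved (Feb 11, 2018); the later is Feb 11, 2018.
The postmortem is published: Feb 11, 2018 + 11 days = Feb 22, 2018.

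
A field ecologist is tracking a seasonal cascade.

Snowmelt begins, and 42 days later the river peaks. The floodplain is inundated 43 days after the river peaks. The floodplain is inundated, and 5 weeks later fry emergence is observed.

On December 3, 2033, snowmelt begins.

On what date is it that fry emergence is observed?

April 2, 2034

Snowmelt begins: Dec 3, 2033.
The river peaks: Dec 3, 2033 + 42 days = Jan 14, 2034.
The floodplain is inundated: Jan 14, 2034 + 43 days = Feb 26, 2034.
Fry emergence is observed: Feb 26, 2034 + 5 weeks = Apr 2, 2034.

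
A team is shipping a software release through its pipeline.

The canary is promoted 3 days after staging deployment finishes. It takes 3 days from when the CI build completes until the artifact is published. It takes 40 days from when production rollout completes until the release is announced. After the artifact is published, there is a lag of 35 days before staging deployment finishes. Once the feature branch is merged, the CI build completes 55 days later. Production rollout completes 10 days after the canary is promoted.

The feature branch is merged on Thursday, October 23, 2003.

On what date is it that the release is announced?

Wednesday, March 17, 2004

The feature branch is merged: Oct 23, 2003.
The CI build completes: Oct 23, 2003 + 55 days = Dec 17, 2003.
The artifact is published: Dec 17, 2003 + 3 days = Dec 20, 2003.
Staging deployment finishes: Dec 20, 2003 + 35 days = Jan 24, 2004.
The canary is promoted: Jan 24, 2004 + 3 days = Jan 27, 2004.
Production rollout completes: Jan 27, 2004 + 10 days = Feb 6, 2004.
The release is announced: Feb 6, 2004 + 40 days = Mar 17, 2004.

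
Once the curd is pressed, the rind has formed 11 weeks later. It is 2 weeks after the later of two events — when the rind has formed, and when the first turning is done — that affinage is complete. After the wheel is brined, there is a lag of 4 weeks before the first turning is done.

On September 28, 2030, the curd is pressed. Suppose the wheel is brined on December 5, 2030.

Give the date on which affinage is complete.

The curd is pressed: Sep 28, 2030.
The rind has formed: Sep 28, 2030 + 11 weeks = Dec 14, 2030.
The wheel is brined: Dec 5, 2030.
The first turning is done: Dec 5, 2030 + 4 weeks = Jan 2, 2031.
Both prerequisites met — the rind has formed (Dec 14, 2030), the first turning is done (Jan 2, 2031); the later is Jan 2, 2031.
Affinage is complete: Jan 2, 2031 + 2 weeks = Jan 16, 2031.

January 16, 2031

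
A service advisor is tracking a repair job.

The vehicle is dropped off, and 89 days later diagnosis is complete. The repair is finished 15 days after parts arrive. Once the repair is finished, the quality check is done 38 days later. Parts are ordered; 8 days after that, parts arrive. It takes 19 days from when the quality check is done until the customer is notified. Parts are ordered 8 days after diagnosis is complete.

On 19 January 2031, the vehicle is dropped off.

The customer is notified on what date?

The vehicle is dropped off: Jan 19, 2031.
Diagnosis is complete: Jan 19, 2031 + 89 days = Apr 18, 2031.
Parts are ordered: Apr 18, 2031 + 8 days = Apr 26, 2031.
Parts arrive: Apr 26, 2031 + 8 days = May 4, 2031.
The repair is finished: May 4, 2031 + 15 days = May 19, 2031.
The quality check is done: May 19, 2031 + 38 days = Jun 26, 2031.
The customer is notified: Jun 26, 2031 + 19 days = Jul 15, 2031.

15 July 2031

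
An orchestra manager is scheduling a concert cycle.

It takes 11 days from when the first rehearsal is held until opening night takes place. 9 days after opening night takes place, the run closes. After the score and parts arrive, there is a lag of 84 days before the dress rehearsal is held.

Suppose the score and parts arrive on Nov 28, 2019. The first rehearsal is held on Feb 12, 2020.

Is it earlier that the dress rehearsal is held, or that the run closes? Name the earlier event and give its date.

The dress rehearsal is held — Feb 20, 2020

The score and parts arrive: Nov 28, 2019.
The dress rehearsal is held: Nov 28, 2019 + 84 days = Feb 20, 2020.
The first rehearsal is held: Feb 12, 2020.
Opening night takes place: Feb 12, 2020 + 11 days = Feb 23, 2020.
The run closes: Feb 23, 2020 + 9 days = Mar 3, 2020.
Comparing: the dress rehearsal is held on Feb 20, 2020 vs the run closes on Mar 3, 2020. Earlier: the dress rehearsal is held.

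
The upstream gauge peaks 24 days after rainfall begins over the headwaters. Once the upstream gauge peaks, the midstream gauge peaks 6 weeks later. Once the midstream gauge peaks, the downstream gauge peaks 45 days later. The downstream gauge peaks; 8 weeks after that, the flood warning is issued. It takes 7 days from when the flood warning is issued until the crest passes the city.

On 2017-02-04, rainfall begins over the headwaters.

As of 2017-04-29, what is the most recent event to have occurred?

The midstream gauge peaks

Rainfall begins over the headwaters: Feb 4, 2017.
The upstream gauge peaks: Feb 4, 2017 + 24 days = Feb 28, 2017.
The midstream gauge peaks: Feb 28, 2017 + 6 weeks = Apr 11, 2017.
The downstream gauge peaks: Apr 11, 2017 + 45 days = May 26, 2017.
The flood warning is issued: May 26, 2017 + 8 weeks = Jul 21, 2017.
The crest passes the city: Jul 21, 2017 + 7 days = Jul 28, 2017.
Apr 29, 2017 falls between when the midstream gauge peaks (Apr 11, 2017) and when the downstream gauge peaks (May 26, 2017).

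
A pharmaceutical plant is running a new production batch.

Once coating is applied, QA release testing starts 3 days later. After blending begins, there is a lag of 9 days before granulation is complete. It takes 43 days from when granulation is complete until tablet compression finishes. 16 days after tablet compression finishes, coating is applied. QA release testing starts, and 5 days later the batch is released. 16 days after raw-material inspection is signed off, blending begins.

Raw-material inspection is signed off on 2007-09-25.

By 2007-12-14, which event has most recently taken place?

Raw-material inspection is signed off: Sep 25, 2007.
Blending begins: Sep 25, 2007 + 16 days = Oct 11, 2007.
Granulation is complete: Oct 11, 2007 + 9 days = Oct 20, 2007.
Tablet compression finishes: Oct 20, 2007 + 43 days = Dec 2, 2007.
Coating is applied: Dec 2, 2007 + 16 days = Dec 18, 2007.
QA release testing starts: Dec 18, 2007 + 3 days = Dec 21, 2007.
The batch is released: Dec 21, 2007 + 5 days = Dec 26, 2007.
Dec 14, 2007 falls between when tablet compression finishes (Dec 2, 2007) and when coating is applied (Dec 18, 2007).

Tablet compression finishes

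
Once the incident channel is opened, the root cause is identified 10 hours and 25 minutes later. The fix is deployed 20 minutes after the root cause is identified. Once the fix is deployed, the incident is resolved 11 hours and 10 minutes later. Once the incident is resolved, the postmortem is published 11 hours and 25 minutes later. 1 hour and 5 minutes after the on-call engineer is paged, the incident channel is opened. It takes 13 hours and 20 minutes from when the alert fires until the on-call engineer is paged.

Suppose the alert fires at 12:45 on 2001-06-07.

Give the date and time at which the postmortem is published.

The alert fires: 12:45 Jun 7, 2001.
The on-call engineer is paged: 12:45 Jun 7, 2001 + 13h20m = 02:05 Jun 8, 2001.
The incident channel is opened: 02:05 Jun 8, 2001 + 1h05m = 03:10 Jun 8, 2001.
The root cause is identified: 03:10 Jun 8, 2001 + 10h25m = 13:35 Jun 8, 2001.
The fix is deployed: 13:35 Jun 8, 2001 + 20m = 13:55 Jun 8, 2001.
The incident is resolved: 13:55 Jun 8, 2001 + 11h10m = 01:05 Jun 9, 2001.
The postmortem is published: 01:05 Jun 9, 2001 + 11h25m = 12:30 Jun 9, 2001.

12:30 on 2001-06-09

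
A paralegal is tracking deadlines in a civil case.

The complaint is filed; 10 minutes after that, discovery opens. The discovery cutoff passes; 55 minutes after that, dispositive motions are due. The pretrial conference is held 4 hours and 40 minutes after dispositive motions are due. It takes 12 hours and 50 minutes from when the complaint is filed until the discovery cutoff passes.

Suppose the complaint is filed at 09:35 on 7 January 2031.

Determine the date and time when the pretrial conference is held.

The complaint is filed: 09:35 Jan 7, 2031.
The discovery cutoff passes: 09:35 Jan 7, 2031 + 12h50m = 22:25 Jan 7, 2031.
Dispositive motions are due: 22:25 Jan 7, 2031 + 55m = 23:20 Jan 7, 2031.
The pretrial conference is held: 23:20 Jan 7, 2031 + 4h40m = 04:00 Jan 8, 2031.

04:00 on 8 January 2031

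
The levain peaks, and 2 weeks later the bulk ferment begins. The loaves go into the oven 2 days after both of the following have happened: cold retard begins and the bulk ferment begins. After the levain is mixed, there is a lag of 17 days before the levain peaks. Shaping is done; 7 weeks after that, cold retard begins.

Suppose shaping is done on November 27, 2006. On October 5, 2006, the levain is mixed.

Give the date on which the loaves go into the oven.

Shaping is done: Nov 27, 2006.
Cold retard begins: Nov 27, 2006 + 7 weeks = Jan 15, 2007.
The levain is mixed: Oct 5, 2006.
The levain peaks: Oct 5, 2006 + 17 days = Oct 22, 2006.
The bulk ferment begins: Oct 22, 2006 + 2 weeks = Nov 5, 2006.
Both prerequisites met — cold retard begins (Jan 15, 2007), the bulk ferment begins (Nov 5, 2006); the later is Jan 15, 2007.
The loaves go into the oven: Jan 15, 2007 + 2 days = Jan 17, 2007.

January 17, 2007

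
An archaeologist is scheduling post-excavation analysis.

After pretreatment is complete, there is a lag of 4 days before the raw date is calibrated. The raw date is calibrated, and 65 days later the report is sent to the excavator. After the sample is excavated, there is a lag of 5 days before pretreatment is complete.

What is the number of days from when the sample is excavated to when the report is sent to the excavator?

74 days

Causal path: the sample is excavated → pretreatment is complete → the raw date is calibrated → the report is sent to the excavator.
Total delay along the path: 5 + 4 + 65 = 74 days.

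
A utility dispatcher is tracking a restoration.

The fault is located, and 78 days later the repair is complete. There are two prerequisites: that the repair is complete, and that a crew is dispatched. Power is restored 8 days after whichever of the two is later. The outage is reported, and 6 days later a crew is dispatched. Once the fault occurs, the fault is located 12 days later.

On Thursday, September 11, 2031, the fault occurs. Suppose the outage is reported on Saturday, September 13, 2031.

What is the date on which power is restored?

Thursday, December 18, 2031

The fault occurs: Sep 11, 2031.
The fault is located: Sep 11, 2031 + 12 days = Sep 23, 2031.
The repair is complete: Sep 23, 2031 + 78 days = Dec 10, 2031.
The outage is reported: Sep 13, 2031.
A crew is dispatched: Sep 13, 2031 + 6 days = Sep 19, 2031.
Both prerequisites met — the repair is complete (Dec 10, 2031), a crew is dispatched (Sep 19, 2031); the later is Dec 10, 2031.
Power is restored: Dec 10, 2031 + 8 days = Dec 18, 2031.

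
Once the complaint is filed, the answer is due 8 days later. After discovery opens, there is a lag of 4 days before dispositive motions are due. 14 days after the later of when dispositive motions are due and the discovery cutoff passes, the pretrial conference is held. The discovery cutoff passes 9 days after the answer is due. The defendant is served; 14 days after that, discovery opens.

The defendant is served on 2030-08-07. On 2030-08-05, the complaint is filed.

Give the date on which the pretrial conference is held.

2030-09-08

The defendant is served: Aug 7, 2030.
Discovery opens: Aug 7, 2030 + 14 days = Aug 21, 2030.
Dispositive motions are due: Aug 21, 2030 + 4 days = Aug 25, 2030.
The complaint is filed: Aug 5, 2030.
The answer is due: Aug 5, 2030 + 8 days = Aug 13, 2030.
The discovery cutoff passes: Aug 13, 2030 + 9 days = Aug 22, 2030.
Both prerequisites met — dispositive motions are due (Aug 25, 2030), the discovery cutoff passes (Aug 22, 2030); the later is Aug 25, 2030.
The pretrial conference is held: Aug 25, 2030 + 14 days = Sep 8, 2030.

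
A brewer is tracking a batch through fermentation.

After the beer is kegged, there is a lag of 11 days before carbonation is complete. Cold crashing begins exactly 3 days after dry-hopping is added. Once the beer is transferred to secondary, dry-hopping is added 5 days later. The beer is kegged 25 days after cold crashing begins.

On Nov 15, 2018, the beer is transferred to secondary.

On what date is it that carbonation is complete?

The beer is transferred to secondary: Nov 15, 2018.
Dry-hopping is added: Nov 15, 2018 + 5 days = Nov 20, 2018.
Cold crashing begins: Nov 20, 2018 + 3 days = Nov 23, 2018.
The beer is kegged: Nov 23, 2018 + 25 days = Dec 18, 2018.
Carbonation is complete: Dec 18, 2018 + 11 days = Dec 29, 2018.

Dec 29, 2018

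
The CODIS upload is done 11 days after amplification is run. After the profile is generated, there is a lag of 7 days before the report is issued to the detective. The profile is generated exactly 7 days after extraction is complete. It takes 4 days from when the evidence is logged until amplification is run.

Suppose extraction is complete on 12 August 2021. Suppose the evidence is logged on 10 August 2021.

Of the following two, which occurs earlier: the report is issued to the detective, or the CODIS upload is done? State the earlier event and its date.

The CODIS upload is done — 25 August 2021

Extraction is complete: Aug 12, 2021.
The profile is generated: Aug 12, 2021 + 7 days = Aug 19, 2021.
The report is issued to the detective: Aug 19, 2021 + 7 days = Aug 26, 2021.
The evidence is logged: Aug 10, 2021.
Amplification is run: Aug 10, 2021 + 4 days = Aug 14, 2021.
The CODIS upload is done: Aug 14, 2021 + 11 days = Aug 25, 2021.
Comparing: the report is issued to the detective on Aug 26, 2021 vs the CODIS upload is done on Aug 25, 2021. Earlier: the CODIS upload is done.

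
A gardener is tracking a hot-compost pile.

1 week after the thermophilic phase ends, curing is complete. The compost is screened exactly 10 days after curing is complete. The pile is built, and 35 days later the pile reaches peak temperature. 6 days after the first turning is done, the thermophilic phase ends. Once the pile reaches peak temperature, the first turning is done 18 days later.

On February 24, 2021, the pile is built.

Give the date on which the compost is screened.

May 11, 2021

The pile is built: Feb 24, 2021.
The pile reaches peak temperature: Feb 24, 2021 + 35 days = Mar 31, 2021.
The first turning is done: Mar 31, 2021 + 18 days = Apr 18, 2021.
The thermophilic phase ends: Apr 18, 2021 + 6 days = Apr 24, 2021.
Curing is complete: Apr 24, 2021 + 1 week = May 1, 2021.
The compost is screened: May 1, 2021 + 10 days = May 11, 2021.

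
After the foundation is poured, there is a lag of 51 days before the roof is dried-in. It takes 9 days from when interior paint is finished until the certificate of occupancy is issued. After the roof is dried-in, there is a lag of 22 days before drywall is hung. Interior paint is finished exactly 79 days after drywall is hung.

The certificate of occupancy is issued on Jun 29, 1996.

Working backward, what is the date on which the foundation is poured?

Jan 20, 1996

The certificate of occupancy is issued: Jun 29, 1996.
Interior paint is finished: Jun 29, 1996 − 9 days = Jun 20, 1996.
Drywall is hung: Jun 20, 1996 − 79 days = Apr 2, 1996.
The roof is dried-in: Apr 2, 1996 − 22 days = Mar 11, 1996.
The foundation is poured: Mar 11, 1996 − 51 days = Jan 20, 1996.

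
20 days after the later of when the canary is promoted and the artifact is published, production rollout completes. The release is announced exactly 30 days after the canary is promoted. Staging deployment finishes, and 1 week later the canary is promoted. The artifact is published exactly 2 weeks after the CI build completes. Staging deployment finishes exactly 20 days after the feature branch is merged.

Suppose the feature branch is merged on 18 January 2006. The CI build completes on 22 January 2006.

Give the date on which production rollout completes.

The feature branch is merged: Jan 18, 2006.
Staging deployment finishes: Jan 18, 2006 + 20 days = Feb 7, 2006.
The canary is promoted: Feb 7, 2006 + 1 week = Feb 14, 2006.
The CI build completes: Jan 22, 2006.
The artifact is published: Jan 22, 2006 + 2 weeks = Feb 5, 2006.
Both prerequisites met — the canary is promoted (Feb 14, 2006), the artifact is published (Feb 5, 2006); the later is Feb 14, 2006.
Production rollout completes: Feb 14, 2006 + 20 days = Mar 6, 2006.

6 March 2006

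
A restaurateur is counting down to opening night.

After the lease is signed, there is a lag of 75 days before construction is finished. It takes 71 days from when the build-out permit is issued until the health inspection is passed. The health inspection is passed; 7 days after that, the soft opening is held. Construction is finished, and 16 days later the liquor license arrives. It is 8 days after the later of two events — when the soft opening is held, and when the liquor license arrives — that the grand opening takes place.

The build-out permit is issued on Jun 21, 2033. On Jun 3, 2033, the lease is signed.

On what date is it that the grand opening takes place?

The build-out permit is issued: Jun 21, 2033.
The health inspection is passed: Jun 21, 2033 + 71 days = Aug 31, 2033.
The soft opening is held: Aug 31, 2033 + 7 days = Sep 7, 2033.
The lease is signed: Jun 3, 2033.
Construction is finished: Jun 3, 2033 + 75 days = Aug 17, 2033.
The liquor license arrives: Aug 17, 2033 + 16 days = Sep 2, 2033.
Both prerequisites met — the soft opening is held (Sep 7, 2033), the liquor license arrives (Sep 2, 2033); the later is Sep 7, 2033.
The grand opening takes place: Sep 7, 2033 + 8 days = Sep 15, 2033.

Sep 15, 2033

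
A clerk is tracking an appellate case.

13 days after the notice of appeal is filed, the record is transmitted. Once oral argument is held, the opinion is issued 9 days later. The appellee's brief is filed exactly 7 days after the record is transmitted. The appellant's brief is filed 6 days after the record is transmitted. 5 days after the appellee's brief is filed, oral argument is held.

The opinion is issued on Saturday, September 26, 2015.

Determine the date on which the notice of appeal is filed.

Sunday, August 23, 2015

The opinion is issued: Sep 26, 2015.
Oral argument is held: Sep 26, 2015 − 9 days = Sep 17, 2015.
The appellee's brief is filed: Sep 17, 2015 − 5 days = Sep 12, 2015.
The record is transmitted: Sep 12, 2015 − 7 days = Sep 5, 2015.
The notice of appeal is filed: Sep 5, 2015 − 13 days = Aug 23, 2015.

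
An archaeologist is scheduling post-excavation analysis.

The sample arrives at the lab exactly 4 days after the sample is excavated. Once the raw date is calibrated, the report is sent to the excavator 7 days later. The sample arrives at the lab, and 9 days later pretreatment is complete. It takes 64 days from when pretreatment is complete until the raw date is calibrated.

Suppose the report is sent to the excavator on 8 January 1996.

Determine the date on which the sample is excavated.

16 October 1995

The report is sent to the excavator: Jan 8, 1996.
The raw date is calibrated: Jan 8, 1996 − 7 days = Jan 1, 1996.
Pretreatment is complete: Jan 1, 1996 − 64 days = Oct 29, 1995.
The sample arrives at the lab: Oct 29, 1995 − 9 days = Oct 20, 1995.
The sample is excavated: Oct 20, 1995 − 4 days = Oct 16, 1995.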